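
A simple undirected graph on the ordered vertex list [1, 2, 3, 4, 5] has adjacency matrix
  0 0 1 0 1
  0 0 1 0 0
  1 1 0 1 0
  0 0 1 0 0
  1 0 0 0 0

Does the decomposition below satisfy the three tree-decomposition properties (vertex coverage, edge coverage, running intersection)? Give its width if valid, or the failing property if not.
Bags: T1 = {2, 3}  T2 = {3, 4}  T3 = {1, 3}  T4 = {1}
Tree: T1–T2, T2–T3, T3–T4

A tree decomposition must satisfy three properties: every vertex lies in some bag; for every edge, both endpoints lie together in some bag; and for every vertex, the bags containing it form a connected subtree. Here vertex 5 appears in no bag, so the decomposition is invalid.

No — vertex 5 appears in no bag.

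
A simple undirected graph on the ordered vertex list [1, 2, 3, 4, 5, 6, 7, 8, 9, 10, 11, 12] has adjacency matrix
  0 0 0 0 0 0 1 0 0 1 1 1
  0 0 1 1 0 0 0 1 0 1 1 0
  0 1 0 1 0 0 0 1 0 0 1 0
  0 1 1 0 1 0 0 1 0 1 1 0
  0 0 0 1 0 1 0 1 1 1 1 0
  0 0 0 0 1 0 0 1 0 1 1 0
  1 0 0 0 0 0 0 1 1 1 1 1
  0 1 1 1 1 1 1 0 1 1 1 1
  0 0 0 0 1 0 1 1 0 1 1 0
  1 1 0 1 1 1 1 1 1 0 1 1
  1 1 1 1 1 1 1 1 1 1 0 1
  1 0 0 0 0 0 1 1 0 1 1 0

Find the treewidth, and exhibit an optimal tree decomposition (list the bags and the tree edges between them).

Treewidth 4.
One such decomposition:
Bags: B1 = {4, 5, 8, 10, 11}  B2 = {5, 8, 9, 10, 11}  B3 = {2, 4, 8, 10, 11}  B4 = {5, 6, 8, 10, 11}  B5 = {7, 8, 9, 10, 11}  B6 = {7, 8, 10, 11, 12}  B7 = {1, 7, 10, 11, 12}  B8 = {2, 3, 4, 8, 11}
Tree: B1–B2, B1–B3, B2–B4, B2–B5, B5–B6, B6–B7, B3–B8

Each bag holds 5 vertices, so the decomposition has width 4, which upper-bounds the treewidth. On the other hand G contains the 5-clique {2, 4, 8, 10, 11}. A clique must lie in a single bag of any decomposition, so no decomposition can have width below 4. Therefore the treewidth is 4.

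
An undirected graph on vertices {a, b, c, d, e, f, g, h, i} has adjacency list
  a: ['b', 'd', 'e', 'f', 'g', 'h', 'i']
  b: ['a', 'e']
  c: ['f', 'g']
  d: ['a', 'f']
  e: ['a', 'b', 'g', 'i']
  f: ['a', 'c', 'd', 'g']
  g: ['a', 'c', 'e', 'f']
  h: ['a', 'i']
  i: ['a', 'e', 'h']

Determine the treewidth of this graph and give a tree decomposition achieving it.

Treewidth 2.
Bags: B1 = {a, e, i}  B2 = {a, e, g}  B3 = {a, f, g}  B4 = {a, b, e}  B5 = {a, h, i}  B6 = {a, d, f}  B7 = {c, f, g}
Tree: B1–B2, B2–B3, B1–B4, B1–B5, B3–B6, B3–B7

Every bag has size at most 3, so the width is 3 − 1 = 2 and tw(G) ≤ 2. Conversely, {c, f, g} is a clique of size 3, and the vertices of any clique must share a bag in every tree decomposition; so some bag has ≥ 3 vertices and tw(G) ≥ 2. Hence tw(G) = 2 exactly.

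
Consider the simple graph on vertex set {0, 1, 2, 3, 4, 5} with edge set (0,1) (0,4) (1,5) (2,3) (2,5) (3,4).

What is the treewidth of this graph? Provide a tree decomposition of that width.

Treewidth 2.
One such decomposition:
Bags: B1 = {0, 3, 4}  B2 = {0, 2, 3}  B3 = {0, 2, 5}  B4 = {0, 1, 5}
Tree: B1–B2, B2–B3, B3–B4

Every bag has size at most 3, so the width is 3 − 1 = 2 and tw(G) ≤ 2. Since 0–4–3–2–5–1–0 is a cycle in G, G is not acyclic. Forests are exactly the graphs of treewidth ≤ 1, so tw(G) ≥ 2. Therefore the treewidth is 2.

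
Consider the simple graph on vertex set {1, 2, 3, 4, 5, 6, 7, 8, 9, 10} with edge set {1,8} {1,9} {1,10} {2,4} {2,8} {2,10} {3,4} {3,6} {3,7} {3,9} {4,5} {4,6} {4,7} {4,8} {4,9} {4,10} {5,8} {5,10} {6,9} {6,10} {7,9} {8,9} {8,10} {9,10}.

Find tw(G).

3

A width-3 tree decomposition is:
Bags: B1 = {4, 5, 8, 10}  B2 = {2, 4, 8, 10}  B3 = {4, 8, 9, 10}  B4 = {4, 6, 9, 10}  B5 = {3, 4, 6, 9}  B6 = {1, 8, 9, 10}  B7 = {3, 4, 7, 9}
Tree: B1–B2, B2–B3, B3–B4, B4–B5, B3–B6, B5–B7
Each bag holds 4 vertices, so the decomposition has width 3, which upper-bounds the treewidth. For the lower bound, the 4 vertices {1, 8, 9, 10} are pairwise adjacent, and any tree decomposition puts a clique entirely inside one bag — forcing width ≥ 3. The upper and lower bounds meet at 3, so that is the treewidth.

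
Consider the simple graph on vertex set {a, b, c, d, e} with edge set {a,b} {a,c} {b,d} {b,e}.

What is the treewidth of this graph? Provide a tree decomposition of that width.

Treewidth 1.
Bags: B1 = {a, b}  B2 = {b, e}  B3 = {a, c}  B4 = {b, d}
Tree: B1–B2, B1–B3, B1–B4

Each bag holds 2 vertices, so the decomposition has width 1, which upper-bounds the treewidth. Any graph with an edge has treewidth ≥ 1, and G has the edge b–a. Combining the bounds, tw(G) = 1.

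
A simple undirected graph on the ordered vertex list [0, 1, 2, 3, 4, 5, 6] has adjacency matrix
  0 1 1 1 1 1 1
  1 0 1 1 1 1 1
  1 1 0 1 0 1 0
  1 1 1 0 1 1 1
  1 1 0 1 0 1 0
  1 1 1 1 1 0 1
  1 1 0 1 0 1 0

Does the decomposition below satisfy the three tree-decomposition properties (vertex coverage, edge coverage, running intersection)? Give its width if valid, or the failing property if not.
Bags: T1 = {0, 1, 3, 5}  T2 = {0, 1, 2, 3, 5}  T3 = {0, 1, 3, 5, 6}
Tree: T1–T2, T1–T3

No — vertex 4 appears in no bag.

A tree decomposition must satisfy three properties: every vertex lies in some bag; for every edge, both endpoints lie together in some bag; and for every vertex, the bags containing it form a connected subtree. Here vertex 4 appears in no bag, so the decomposition is invalid.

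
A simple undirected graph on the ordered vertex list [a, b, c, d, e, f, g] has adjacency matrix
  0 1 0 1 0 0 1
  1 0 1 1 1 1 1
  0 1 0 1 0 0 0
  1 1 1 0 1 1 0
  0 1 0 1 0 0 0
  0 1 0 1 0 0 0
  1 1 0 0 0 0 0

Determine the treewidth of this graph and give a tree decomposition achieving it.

Treewidth 2.
One optimal decomposition is:
Bags: B1 = {a, b, g}  B2 = {a, b, d}  B3 = {b, d, f}  B4 = {b, c, d}  B5 = {b, d, e}
Tree: B1–B2, B2–B3, B2–B4, B3–B5

Each bag holds 3 vertices, so the decomposition has width 2, which upper-bounds the treewidth. On the other hand G contains the 3-clique {b, d, e}. A clique must lie in a single bag of any decomposition, so no decomposition can have width below 2. The upper and lower bounds meet at 2, so that is the treewidth.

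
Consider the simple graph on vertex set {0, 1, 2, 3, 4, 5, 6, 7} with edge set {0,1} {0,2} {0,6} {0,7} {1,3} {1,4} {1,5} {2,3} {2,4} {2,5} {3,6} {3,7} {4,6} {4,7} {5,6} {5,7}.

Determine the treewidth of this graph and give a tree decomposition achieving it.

Treewidth 4.
One such decomposition:
Bags: B1 = {0, 1, 3, 4, 5}  B2 = {0, 3, 4, 5, 7}  B3 = {0, 2, 3, 4, 5}  B4 = {0, 3, 4, 5, 6}
Tree: B1–B2, B2–B3, B3–B4

The largest bag has 5 vertices, giving width 4; this decomposition certifies tw(G) ≤ 4. For the lower bound: the 5 vertex sets {1,3}, {4,7}, {0,2}, {5}, {6} are disjoint, each induces a connected subgraph, and every pair is joined by at least one edge of G. Contracting each set to a single vertex therefore yields K_{5} as a minor, and since treewidth is minor-monotone, tw(G) ≥ tw(K_{5}) = 4. The upper and lower bounds meet at 4, so that is the treewidth.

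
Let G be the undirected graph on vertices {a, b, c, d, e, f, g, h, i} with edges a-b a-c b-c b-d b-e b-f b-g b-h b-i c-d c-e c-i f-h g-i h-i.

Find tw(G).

A width-2 tree decomposition is:
Bags: B1 = {b, c, i}  B2 = {b, g, i}  B3 = {a, b, c}  B4 = {b, h, i}  B5 = {b, c, d}  B6 = {b, c, e}  B7 = {b, f, h}
Tree: B1–B2, B1–B3, B2–B4, B3–B5, B5–B6, B4–B7
Every bag has size at most 3, so the width is 3 − 1 = 2 and tw(G) ≤ 2. On the other hand G contains the 3-clique {b, g, i}. A clique must lie in a single bag of any decomposition, so no decomposition can have width below 2. Combining the bounds, tw(G) = 2.

2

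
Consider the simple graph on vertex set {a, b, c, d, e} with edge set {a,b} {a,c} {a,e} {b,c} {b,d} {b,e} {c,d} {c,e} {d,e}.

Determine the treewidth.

3

A width-3 tree decomposition is:
Bags: B1 = {a, b, c, e}  B2 = {b, c, d, e}
Tree: B1–B2
The largest bag has 4 vertices, giving width 3; this decomposition certifies tw(G) ≤ 3. On the other hand G contains the 4-clique {b, c, d, e}. A clique must lie in a single bag of any decomposition, so no decomposition can have width below 3. Combining the bounds, tw(G) = 3.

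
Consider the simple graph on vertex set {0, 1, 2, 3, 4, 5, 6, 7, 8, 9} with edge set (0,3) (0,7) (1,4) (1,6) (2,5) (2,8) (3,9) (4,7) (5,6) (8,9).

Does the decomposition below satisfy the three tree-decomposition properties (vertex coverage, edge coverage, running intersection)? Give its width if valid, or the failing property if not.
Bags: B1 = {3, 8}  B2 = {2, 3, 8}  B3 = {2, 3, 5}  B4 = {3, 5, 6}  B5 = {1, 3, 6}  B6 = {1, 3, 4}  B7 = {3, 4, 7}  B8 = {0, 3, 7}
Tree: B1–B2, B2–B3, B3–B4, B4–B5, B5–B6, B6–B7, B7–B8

No — vertex 9 appears in no bag.

A tree decomposition must satisfy three properties: every vertex lies in some bag; for every edge, both endpoints lie together in some bag; and for every vertex, the bags containing it form a connected subtree. Here vertex 9 appears in no bag, so the decomposition is invalid.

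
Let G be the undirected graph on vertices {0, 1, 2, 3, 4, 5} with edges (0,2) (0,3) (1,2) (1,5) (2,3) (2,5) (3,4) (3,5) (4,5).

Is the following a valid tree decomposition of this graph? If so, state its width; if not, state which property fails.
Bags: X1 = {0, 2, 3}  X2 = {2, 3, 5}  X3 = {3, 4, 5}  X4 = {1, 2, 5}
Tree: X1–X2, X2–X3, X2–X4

Checking the three conditions: (i) the bags cover all of {0, 1, 2, 3, 4, 5}; (ii) for each edge, some bag contains both endpoints; (iii) the bags containing any fixed vertex form a subtree. All hold, so the decomposition is valid with width 3 − 1 = 2.

Yes; width 2.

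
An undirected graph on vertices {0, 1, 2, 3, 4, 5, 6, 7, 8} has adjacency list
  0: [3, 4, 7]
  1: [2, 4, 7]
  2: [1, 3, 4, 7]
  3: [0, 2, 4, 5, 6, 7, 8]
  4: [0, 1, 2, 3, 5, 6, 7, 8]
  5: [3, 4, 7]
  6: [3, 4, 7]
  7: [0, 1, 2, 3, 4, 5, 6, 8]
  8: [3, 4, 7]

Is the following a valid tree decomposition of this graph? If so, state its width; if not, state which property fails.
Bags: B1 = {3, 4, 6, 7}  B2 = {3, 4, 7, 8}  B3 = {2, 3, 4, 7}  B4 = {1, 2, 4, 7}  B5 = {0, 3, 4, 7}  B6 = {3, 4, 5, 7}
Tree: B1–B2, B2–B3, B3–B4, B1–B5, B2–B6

Checking the three conditions: (i) the bags cover all of {0, 1, 2, 3, 4, 5, 6, 7, 8}; (ii) for each edge, some bag contains both endpoints; (iii) the bags containing any fixed vertex form a subtree. All hold, so the decomposition is valid with width 4 − 1 = 3.

Yes; width 3.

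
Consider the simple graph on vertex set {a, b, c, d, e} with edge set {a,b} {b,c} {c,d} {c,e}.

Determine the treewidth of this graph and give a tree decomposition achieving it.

The largest bag has 2 vertices, giving width 1; this decomposition certifies tw(G) ≤ 1. G has an edge, so its treewidth is at least 1. The upper and lower bounds meet at 1, so that is the treewidth.

Treewidth 1.
One optimal decomposition is:
Bags: B1 = {b, c}  B2 = {c, e}  B3 = {c, d}  B4 = {a, b}
Tree: B1–B2, B2–B3, B1–B4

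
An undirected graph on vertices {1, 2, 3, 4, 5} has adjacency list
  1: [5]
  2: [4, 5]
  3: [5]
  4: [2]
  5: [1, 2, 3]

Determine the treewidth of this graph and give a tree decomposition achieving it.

Treewidth 1.
Bags: B1 = {1, 5}  B2 = {2, 5}  B3 = {3, 5}  B4 = {2, 4}
Tree: B1–B2, B2–B3, B2–B4

Each bag holds 2 vertices, so the decomposition has width 1, which upper-bounds the treewidth. Since G has at least one edge (e.g. 1–5), it is not an edgeless graph, so tw(G) ≥ 1. Combining the bounds, tw(G) = 1.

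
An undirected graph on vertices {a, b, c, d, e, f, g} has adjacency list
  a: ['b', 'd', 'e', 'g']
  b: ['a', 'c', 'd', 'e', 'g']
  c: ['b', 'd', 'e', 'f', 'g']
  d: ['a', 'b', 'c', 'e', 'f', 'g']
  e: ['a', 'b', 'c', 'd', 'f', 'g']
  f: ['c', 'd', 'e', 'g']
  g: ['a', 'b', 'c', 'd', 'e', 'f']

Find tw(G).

A width-4 tree decomposition is:
Bags: B1 = {b, c, d, e, g}  B2 = {a, b, d, e, g}  B3 = {c, d, e, f, g}
Tree: B1–B2, B1–B3
The largest bag has 5 vertices, giving width 4; this decomposition certifies tw(G) ≤ 4. On the other hand G contains the 5-clique {c, d, e, f, g}. A clique must lie in a single bag of any decomposition, so no decomposition can have width below 4. Hence tw(G) = 4 exactly.

4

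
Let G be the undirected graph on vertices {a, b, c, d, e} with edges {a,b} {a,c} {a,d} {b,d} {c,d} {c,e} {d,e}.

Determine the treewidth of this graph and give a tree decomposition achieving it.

Treewidth 2.
One such decomposition:
Bags: B1 = {a, b, d}  B2 = {a, c, d}  B3 = {c, d, e}
Tree: B1–B2, B2–B3

The largest bag has 3 vertices, giving width 2; this decomposition certifies tw(G) ≤ 2. Conversely, {c, d, e} is a clique of size 3, and the vertices of any clique must share a bag in every tree decomposition; so some bag has ≥ 3 vertices and tw(G) ≥ 2. Therefore the treewidth is 2.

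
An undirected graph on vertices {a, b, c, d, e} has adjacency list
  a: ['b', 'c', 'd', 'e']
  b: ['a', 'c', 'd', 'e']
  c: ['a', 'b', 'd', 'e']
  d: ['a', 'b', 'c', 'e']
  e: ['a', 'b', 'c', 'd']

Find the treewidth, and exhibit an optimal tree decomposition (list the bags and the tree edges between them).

Treewidth 4.
Bags: B1 = {a, b, c, d, e}
Tree: (single bag)

A single bag containing all 5 vertices is trivially a valid decomposition of width 4. On the other hand G contains the 5-clique {a, b, c, d, e}. A clique must lie in a single bag of any decomposition, so no decomposition can have width below 4. Combining the bounds, tw(G) = 4.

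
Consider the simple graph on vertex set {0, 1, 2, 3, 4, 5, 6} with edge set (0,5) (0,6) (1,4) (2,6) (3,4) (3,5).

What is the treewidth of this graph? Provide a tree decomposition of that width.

Treewidth 1.
One optimal decomposition is:
Bags: B1 = {1, 4}  B2 = {3, 4}  B3 = {3, 5}  B4 = {0, 5}  B5 = {0, 6}  B6 = {2, 6}
Tree: B1–B2, B2–B3, B3–B4, B4–B5, B5–B6

The largest bag has 2 vertices, giving width 1; this decomposition certifies tw(G) ≤ 1. Any graph with an edge has treewidth ≥ 1, and G has the edge 1–4. Combining the bounds, tw(G) = 1.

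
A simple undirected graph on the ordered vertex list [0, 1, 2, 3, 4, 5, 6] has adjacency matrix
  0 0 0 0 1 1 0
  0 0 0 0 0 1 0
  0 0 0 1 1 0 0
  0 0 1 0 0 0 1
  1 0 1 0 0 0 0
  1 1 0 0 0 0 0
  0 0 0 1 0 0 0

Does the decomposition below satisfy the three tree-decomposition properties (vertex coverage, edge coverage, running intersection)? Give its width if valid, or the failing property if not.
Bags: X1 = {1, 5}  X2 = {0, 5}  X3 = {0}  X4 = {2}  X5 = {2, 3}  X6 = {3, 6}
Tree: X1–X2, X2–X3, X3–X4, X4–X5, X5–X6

No — vertex 4 appears in no bag.

A tree decomposition must satisfy three properties: every vertex lies in some bag; for every edge, both endpoints lie together in some bag; and for every vertex, the bags containing it form a connected subtree. Here vertex 4 appears in no bag, so the decomposition is invalid.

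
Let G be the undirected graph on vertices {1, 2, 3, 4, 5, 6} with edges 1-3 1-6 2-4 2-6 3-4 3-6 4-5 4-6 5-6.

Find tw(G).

A width-2 tree decomposition is:
Bags: B1 = {2, 4, 6}  B2 = {3, 4, 6}  B3 = {1, 3, 6}  B4 = {4, 5, 6}
Tree: B1–B2, B2–B3, B1–B4
Each bag holds 3 vertices, so the decomposition has width 2, which upper-bounds the treewidth. For the lower bound, the 3 vertices {1, 3, 6} are pairwise adjacent, and any tree decomposition puts a clique entirely inside one bag — forcing width ≥ 2. Therefore the treewidth is 2.

2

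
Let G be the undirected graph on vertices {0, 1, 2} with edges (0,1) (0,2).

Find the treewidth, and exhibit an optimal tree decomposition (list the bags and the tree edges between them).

Treewidth 1.
One such decomposition:
Bags: B1 = {0, 2}  B2 = {0, 1}
Tree: B1–B2

The largest bag has 2 vertices, giving width 1; this decomposition certifies tw(G) ≤ 1. Since G has at least one edge (e.g. 0–2), it is not an edgeless graph, so tw(G) ≥ 1. The upper and lower bounds meet at 1, so that is the treewidth.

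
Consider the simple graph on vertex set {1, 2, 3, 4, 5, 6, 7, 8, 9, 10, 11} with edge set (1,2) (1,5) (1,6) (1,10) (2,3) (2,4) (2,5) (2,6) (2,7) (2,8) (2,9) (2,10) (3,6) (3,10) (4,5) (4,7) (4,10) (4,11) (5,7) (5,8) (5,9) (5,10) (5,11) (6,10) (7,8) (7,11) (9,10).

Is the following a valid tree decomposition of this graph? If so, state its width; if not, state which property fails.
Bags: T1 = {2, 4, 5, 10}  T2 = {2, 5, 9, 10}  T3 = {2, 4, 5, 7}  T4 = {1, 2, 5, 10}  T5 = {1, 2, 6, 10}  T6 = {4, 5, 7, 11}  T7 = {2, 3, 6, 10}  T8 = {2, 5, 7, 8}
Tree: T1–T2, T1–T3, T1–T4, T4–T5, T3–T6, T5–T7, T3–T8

Yes; width 3.

Every vertex of G appears in some bag (union = {1, 2, 3, 4, 5, 6, 7, 8, 9, 10, 11}); every edge is covered by a bag; and for each vertex v the set of bags containing v is connected in the bag tree. The decomposition is therefore valid. The largest bag has 4 vertices, so the width is 3.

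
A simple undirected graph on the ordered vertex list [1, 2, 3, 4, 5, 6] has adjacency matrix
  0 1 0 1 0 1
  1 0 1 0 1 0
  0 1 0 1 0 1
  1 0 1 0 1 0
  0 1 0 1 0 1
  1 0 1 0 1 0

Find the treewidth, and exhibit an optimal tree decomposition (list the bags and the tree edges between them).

Treewidth 3.
Bags: B1 = {2, 3, 4, 6}  B2 = {2, 4, 5, 6}  B3 = {1, 2, 4, 6}
Tree: B1–B2, B2–B3

The largest bag has 4 vertices, giving width 3; this decomposition certifies tw(G) ≤ 3. For the lower bound: the 4 vertex sets {2,3}, {4,5}, {6}, {1} are disjoint, each induces a connected subgraph, and every pair is joined by at least one edge of G. Contracting each set to a single vertex therefore yields K_{4} as a minor, and since treewidth is minor-monotone, tw(G) ≥ tw(K_{4}) = 3. Hence tw(G) = 3 exactly.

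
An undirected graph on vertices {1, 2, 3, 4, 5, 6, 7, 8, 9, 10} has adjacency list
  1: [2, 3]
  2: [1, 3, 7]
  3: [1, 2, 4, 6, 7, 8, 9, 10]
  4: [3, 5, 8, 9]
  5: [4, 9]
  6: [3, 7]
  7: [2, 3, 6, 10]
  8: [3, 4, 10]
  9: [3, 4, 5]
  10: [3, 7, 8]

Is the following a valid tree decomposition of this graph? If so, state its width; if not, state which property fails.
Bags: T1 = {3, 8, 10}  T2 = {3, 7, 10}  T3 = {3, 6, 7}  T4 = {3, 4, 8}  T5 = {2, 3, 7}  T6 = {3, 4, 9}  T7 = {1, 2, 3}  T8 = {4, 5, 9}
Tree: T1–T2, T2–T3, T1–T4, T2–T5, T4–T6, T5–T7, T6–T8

Checking the three conditions: (i) the bags cover all of {1, 2, 3, 4, 5, 6, 7, 8, 9, 10}; (ii) for each edge, some bag contains both endpoints; (iii) the bags containing any fixed vertex form a subtree. All hold, so the decomposition is valid with width 3 − 1 = 2.

Yes; width 2.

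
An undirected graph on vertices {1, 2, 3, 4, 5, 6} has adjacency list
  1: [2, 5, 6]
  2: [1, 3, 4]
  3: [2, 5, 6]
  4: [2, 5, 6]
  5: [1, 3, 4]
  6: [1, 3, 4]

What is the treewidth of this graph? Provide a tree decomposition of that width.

The largest bag has 4 vertices, giving width 3; this decomposition certifies tw(G) ≤ 3. For the lower bound: the 4 vertex sets {2,3}, {1,6}, {5}, {4} are disjoint, each induces a connected subgraph, and every pair is joined by at least one edge of G. Contracting each set to a single vertex therefore yields K_{4} as a minor, and since treewidth is minor-monotone, tw(G) ≥ tw(K_{4}) = 3. Combining the bounds, tw(G) = 3.

Treewidth 3.
Bags: B1 = {2, 3, 5, 6}  B2 = {1, 2, 5, 6}  B3 = {2, 4, 5, 6}
Tree: B1–B2, B2–B3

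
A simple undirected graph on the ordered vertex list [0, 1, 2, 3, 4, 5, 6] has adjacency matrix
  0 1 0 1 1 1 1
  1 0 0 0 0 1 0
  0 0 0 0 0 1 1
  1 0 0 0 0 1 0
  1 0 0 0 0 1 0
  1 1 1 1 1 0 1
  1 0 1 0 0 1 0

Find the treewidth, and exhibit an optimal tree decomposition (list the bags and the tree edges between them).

Treewidth 2.
Bags: B1 = {0, 5, 6}  B2 = {0, 3, 5}  B3 = {0, 4, 5}  B4 = {2, 5, 6}  B5 = {0, 1, 5}
Tree: B1–B2, B2–B3, B1–B4, B2–B5

Each bag holds 3 vertices, so the decomposition has width 2, which upper-bounds the treewidth. Conversely, {0, 1, 5} is a clique of size 3, and the vertices of any clique must share a bag in every tree decomposition; so some bag has ≥ 3 vertices and tw(G) ≥ 2. The upper and lower bounds meet at 2, so that is the treewidth.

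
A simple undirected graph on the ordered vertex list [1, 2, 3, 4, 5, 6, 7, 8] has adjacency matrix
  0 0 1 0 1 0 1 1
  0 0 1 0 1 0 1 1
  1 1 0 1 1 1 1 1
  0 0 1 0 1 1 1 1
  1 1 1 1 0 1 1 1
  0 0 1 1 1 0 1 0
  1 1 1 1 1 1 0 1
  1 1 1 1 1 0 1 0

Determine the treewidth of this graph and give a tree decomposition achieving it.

Treewidth 4.
One optimal decomposition is:
Bags: B1 = {3, 4, 5, 7, 8}  B2 = {1, 3, 5, 7, 8}  B3 = {3, 4, 5, 6, 7}  B4 = {2, 3, 5, 7, 8}
Tree: B1–B2, B1–B3, B1–B4

Each bag holds 5 vertices, so the decomposition has width 4, which upper-bounds the treewidth. Conversely, {1, 3, 5, 7, 8} is a clique of size 5, and the vertices of any clique must share a bag in every tree decomposition; so some bag has ≥ 5 vertices and tw(G) ≥ 4. Combining the bounds, tw(G) = 4.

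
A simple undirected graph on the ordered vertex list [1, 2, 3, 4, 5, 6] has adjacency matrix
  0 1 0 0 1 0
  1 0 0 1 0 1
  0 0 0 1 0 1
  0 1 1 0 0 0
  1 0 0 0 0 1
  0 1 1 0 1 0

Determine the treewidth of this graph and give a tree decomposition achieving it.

Each bag holds 3 vertices, so the decomposition has width 2, which upper-bounds the treewidth. The edges 3–4–2–6–3 form a cycle, so G is not a tree and its treewidth is at least 2. The upper and lower bounds meet at 2, so that is the treewidth.

Treewidth 2.
Bags: B1 = {3, 4, 6}  B2 = {2, 4, 6}  B3 = {2, 5, 6}  B4 = {1, 2, 5}
Tree: B1–B2, B2–B3, B3–B4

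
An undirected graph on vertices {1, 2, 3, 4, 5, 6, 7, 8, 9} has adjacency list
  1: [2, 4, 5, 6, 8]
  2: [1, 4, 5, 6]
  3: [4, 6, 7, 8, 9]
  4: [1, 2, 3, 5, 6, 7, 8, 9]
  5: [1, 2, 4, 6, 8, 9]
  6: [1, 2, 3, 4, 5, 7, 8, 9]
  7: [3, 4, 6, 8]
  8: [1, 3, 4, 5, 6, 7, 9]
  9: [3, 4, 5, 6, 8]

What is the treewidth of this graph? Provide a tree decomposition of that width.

Each bag holds 5 vertices, so the decomposition has width 4, which upper-bounds the treewidth. For the lower bound, the 5 vertices {1, 4, 5, 6, 8} are pairwise adjacent, and any tree decomposition puts a clique entirely inside one bag — forcing width ≥ 4. Therefore the treewidth is 4.

Treewidth 4.
One optimal decomposition is:
Bags: B1 = {4, 5, 6, 8, 9}  B2 = {3, 4, 6, 8, 9}  B3 = {1, 4, 5, 6, 8}  B4 = {1, 2, 4, 5, 6}  B5 = {3, 4, 6, 7, 8}
Tree: B1–B2, B1–B3, B3–B4, B2–B5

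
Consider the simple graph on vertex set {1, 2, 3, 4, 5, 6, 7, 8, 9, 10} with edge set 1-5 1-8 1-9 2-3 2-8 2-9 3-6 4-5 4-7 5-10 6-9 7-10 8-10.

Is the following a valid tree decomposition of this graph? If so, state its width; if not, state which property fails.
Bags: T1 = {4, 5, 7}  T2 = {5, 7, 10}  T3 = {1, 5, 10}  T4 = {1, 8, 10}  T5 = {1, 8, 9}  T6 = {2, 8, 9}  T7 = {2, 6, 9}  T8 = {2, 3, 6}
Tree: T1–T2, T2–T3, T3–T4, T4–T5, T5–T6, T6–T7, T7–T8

Yes; width 2.

Checking the three conditions: (i) the bags cover all of {1, 2, 3, 4, 5, 6, 7, 8, 9, 10}; (ii) for each edge, some bag contains both endpoints; (iii) the bags containing any fixed vertex form a subtree. All hold, so the decomposition is valid with width 3 − 1 = 2.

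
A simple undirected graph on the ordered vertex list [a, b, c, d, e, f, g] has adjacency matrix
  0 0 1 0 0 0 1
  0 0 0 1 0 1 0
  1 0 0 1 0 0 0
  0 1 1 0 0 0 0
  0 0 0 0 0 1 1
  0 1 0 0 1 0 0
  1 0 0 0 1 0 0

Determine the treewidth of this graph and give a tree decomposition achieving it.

The largest bag has 3 vertices, giving width 2; this decomposition certifies tw(G) ≤ 2. Since g–e–f–b–d–c–a–g is a cycle in G, G is not acyclic. Forests are exactly the graphs of treewidth ≤ 1, so tw(G) ≥ 2. Combining the bounds, tw(G) = 2.

Treewidth 2.
Bags: B1 = {e, f, g}  B2 = {b, f, g}  B3 = {b, d, g}  B4 = {c, d, g}  B5 = {a, c, g}
Tree: B1–B2, B2–B3, B3–B4, B4–B5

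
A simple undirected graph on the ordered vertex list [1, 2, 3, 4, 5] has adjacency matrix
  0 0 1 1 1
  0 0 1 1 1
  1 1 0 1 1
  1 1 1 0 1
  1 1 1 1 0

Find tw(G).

3

A width-3 tree decomposition is:
Bags: B1 = {2, 3, 4, 5}  B2 = {1, 3, 4, 5}
Tree: B1–B2
The largest bag has 4 vertices, giving width 3; this decomposition certifies tw(G) ≤ 3. On the other hand G contains the 4-clique {1, 3, 4, 5}. A clique must lie in a single bag of any decomposition, so no decomposition can have width below 3. The upper and lower bounds meet at 3, so that is the treewidth.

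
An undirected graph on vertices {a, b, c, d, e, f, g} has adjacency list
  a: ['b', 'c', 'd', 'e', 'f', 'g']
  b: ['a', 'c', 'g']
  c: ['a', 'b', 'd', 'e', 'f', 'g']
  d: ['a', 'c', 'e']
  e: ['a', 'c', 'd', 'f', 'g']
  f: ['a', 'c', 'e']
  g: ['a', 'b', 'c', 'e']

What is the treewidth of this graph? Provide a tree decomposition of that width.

Every bag has size at most 4, so the width is 4 − 1 = 3 and tw(G) ≤ 3. On the other hand G contains the 4-clique {a, c, d, e}. A clique must lie in a single bag of any decomposition, so no decomposition can have width below 3. The upper and lower bounds meet at 3, so that is the treewidth.

Treewidth 3.
One such decomposition:
Bags: B1 = {a, b, c, g}  B2 = {a, c, e, g}  B3 = {a, c, d, e}  B4 = {a, c, e, f}
Tree: B1–B2, B2–B3, B2–B4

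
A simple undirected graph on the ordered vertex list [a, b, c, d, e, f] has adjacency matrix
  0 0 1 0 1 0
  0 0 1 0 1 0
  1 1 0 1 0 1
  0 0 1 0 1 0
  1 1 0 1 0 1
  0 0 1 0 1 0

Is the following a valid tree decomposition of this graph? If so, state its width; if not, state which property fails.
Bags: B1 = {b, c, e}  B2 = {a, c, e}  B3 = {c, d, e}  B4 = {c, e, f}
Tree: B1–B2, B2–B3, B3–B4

Yes; width 2.

Every vertex of G appears in some bag (union = {a, b, c, d, e, f}); every edge is covered by a bag; and for each vertex v the set of bags containing v is connected in the bag tree. The decomposition is therefore valid. The largest bag has 3 vertices, so the width is 2.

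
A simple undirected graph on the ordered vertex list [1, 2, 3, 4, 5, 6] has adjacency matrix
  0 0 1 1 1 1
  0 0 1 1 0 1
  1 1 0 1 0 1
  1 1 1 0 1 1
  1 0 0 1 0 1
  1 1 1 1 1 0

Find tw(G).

3

A width-3 tree decomposition is:
Bags: B1 = {1, 4, 5, 6}  B2 = {1, 3, 4, 6}  B3 = {2, 3, 4, 6}
Tree: B1–B2, B2–B3
The largest bag has 4 vertices, giving width 3; this decomposition certifies tw(G) ≤ 3. On the other hand G contains the 4-clique {1, 3, 4, 6}. A clique must lie in a single bag of any decomposition, so no decomposition can have width below 3. Hence tw(G) = 3 exactly.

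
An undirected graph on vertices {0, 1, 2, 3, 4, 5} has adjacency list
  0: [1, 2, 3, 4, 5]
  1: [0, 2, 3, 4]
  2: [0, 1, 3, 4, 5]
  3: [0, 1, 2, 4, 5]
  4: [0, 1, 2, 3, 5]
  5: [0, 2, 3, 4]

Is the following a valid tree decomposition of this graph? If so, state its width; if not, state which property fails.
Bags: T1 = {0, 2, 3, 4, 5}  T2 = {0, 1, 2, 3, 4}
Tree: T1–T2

Yes; width 4.

Vertex coverage: the bags together contain {0, 1, 2, 3, 4, 5}, the full vertex set. Edge coverage: each edge of G has both endpoints in at least one bag. Running intersection: for every vertex, the bags containing it form a connected subtree. All three properties hold, so this is a valid tree decomposition of width max|bag| − 1 = 4, and hence tw(G) ≤ 4.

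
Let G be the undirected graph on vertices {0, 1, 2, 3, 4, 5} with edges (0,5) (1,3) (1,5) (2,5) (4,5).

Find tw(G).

1

A width-1 tree decomposition is:
Bags: B1 = {1, 5}  B2 = {1, 3}  B3 = {4, 5}  B4 = {2, 5}  B5 = {0, 5}
Tree: B1–B2, B1–B3, B1–B4, B3–B5
Each bag holds 2 vertices, so the decomposition has width 1, which upper-bounds the treewidth. Since G has at least one edge (e.g. 1–5), it is not an edgeless graph, so tw(G) ≥ 1. Combining the bounds, tw(G) = 1.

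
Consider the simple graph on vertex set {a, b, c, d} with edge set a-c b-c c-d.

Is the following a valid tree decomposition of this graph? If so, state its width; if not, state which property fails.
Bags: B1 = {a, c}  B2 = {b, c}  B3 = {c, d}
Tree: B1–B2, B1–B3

Vertex coverage: the bags together contain {a, b, c, d}, the full vertex set. Edge coverage: each edge of G has both endpoints in at least one bag. Running intersection: for every vertex, the bags containing it form a connected subtree. All three properties hold, so this is a valid tree decomposition of width max|bag| − 1 = 1, and hence tw(G) ≤ 1.

Yes; width 1.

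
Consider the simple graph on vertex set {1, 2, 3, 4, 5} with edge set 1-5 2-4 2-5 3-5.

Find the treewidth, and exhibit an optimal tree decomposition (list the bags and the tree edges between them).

Treewidth 1.
One such decomposition:
Bags: B1 = {2, 5}  B2 = {3, 5}  B3 = {1, 5}  B4 = {2, 4}
Tree: B1–B2, B2–B3, B1–B4

Each bag holds 2 vertices, so the decomposition has width 1, which upper-bounds the treewidth. G has an edge, so its treewidth is at least 1. Hence tw(G) = 1 exactly.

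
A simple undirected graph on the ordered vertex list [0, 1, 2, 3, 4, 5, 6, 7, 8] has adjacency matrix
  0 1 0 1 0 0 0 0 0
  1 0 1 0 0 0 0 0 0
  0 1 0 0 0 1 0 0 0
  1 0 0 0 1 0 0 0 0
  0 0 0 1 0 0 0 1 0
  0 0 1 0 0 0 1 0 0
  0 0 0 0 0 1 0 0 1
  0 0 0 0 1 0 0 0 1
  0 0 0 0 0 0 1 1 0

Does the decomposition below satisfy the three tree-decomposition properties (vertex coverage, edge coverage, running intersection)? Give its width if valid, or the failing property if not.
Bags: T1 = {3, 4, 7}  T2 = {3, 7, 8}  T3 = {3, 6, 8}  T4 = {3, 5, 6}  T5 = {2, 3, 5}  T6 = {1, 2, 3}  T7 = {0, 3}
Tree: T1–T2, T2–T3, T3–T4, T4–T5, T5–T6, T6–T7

A tree decomposition must satisfy three properties: every vertex lies in some bag; for every edge, both endpoints lie together in some bag; and for every vertex, the bags containing it form a connected subtree. Here edge (1,0) lies in no bag, so the decomposition is invalid.

No — edge (1,0) lies in no bag.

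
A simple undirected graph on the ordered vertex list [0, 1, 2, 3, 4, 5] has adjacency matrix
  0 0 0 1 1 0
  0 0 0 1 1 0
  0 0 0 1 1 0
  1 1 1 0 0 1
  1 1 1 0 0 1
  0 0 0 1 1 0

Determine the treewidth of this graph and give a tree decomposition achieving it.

The largest bag has 3 vertices, giving width 2; this decomposition certifies tw(G) ≤ 2. For the lower bound, G contains the cycle 3–2–4–1–3, so G is not a forest; only forests have treewidth ≤ 1, hence tw(G) ≥ 2. Therefore the treewidth is 2.

Treewidth 2.
One such decomposition:
Bags: B1 = {2, 3, 4}  B2 = {1, 3, 4}  B3 = {3, 4, 5}  B4 = {0, 3, 4}
Tree: B1–B2, B2–B3, B3–B4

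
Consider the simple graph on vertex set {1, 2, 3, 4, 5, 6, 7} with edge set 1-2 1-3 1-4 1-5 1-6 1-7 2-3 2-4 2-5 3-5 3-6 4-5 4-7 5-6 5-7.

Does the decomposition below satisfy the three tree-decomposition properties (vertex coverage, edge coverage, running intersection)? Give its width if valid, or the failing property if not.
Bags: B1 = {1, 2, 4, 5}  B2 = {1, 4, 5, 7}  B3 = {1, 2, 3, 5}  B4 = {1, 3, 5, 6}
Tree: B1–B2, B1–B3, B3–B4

Checking the three conditions: (i) the bags cover all of {1, 2, 3, 4, 5, 6, 7}; (ii) for each edge, some bag contains both endpoints; (iii) the bags containing any fixed vertex form a subtree. All hold, so the decomposition is valid with width 4 − 1 = 3.

Yes; width 3.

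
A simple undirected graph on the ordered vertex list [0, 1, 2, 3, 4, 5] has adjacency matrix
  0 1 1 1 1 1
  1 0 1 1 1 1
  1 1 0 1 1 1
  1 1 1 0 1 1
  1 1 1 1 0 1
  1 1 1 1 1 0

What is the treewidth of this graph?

A width-5 tree decomposition is:
Bags: B1 = {0, 1, 2, 3, 4, 5}
Tree: (single bag)
With just one bag of size 6, the width is 6 − 1 = 5, so tw(G) ≤ 5. Conversely, {0, 1, 2, 3, 4, 5} is a clique of size 6, and the vertices of any clique must share a bag in every tree decomposition; so some bag has ≥ 6 vertices and tw(G) ≥ 5. The upper and lower bounds meet at 5, so that is the treewidth.

5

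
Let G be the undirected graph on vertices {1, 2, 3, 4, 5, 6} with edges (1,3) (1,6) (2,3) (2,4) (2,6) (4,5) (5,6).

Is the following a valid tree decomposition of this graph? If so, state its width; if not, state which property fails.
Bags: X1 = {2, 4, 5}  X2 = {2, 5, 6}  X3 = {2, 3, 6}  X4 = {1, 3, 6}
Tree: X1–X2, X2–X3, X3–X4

Yes; width 2.

Every vertex of G appears in some bag (union = {1, 2, 3, 4, 5, 6}); every edge is covered by a bag; and for each vertex v the set of bags containing v is connected in the bag tree. The decomposition is therefore valid. The largest bag has 3 vertices, so the width is 2.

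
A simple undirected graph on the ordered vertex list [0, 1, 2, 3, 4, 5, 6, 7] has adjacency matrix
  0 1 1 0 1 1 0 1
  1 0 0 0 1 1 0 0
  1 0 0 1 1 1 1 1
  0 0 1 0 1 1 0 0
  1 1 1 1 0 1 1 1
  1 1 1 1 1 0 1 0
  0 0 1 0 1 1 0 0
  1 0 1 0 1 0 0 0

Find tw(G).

3

A width-3 tree decomposition is:
Bags: B1 = {2, 3, 4, 5}  B2 = {2, 4, 5, 6}  B3 = {0, 2, 4, 5}  B4 = {0, 1, 4, 5}  B5 = {0, 2, 4, 7}
Tree: B1–B2, B1–B3, B3–B4, B3–B5
The largest bag has 4 vertices, giving width 3; this decomposition certifies tw(G) ≤ 3. For the lower bound, the 4 vertices {0, 1, 4, 5} are pairwise adjacent, and any tree decomposition puts a clique entirely inside one bag — forcing width ≥ 3. Hence tw(G) = 3 exactly.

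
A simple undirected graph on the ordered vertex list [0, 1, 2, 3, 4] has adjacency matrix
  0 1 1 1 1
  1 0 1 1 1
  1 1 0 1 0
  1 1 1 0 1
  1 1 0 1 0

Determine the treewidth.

3

A width-3 tree decomposition is:
Bags: B1 = {0, 1, 3, 4}  B2 = {0, 1, 2, 3}
Tree: B1–B2
Each bag holds 4 vertices, so the decomposition has width 3, which upper-bounds the treewidth. On the other hand G contains the 4-clique {0, 1, 2, 3}. A clique must lie in a single bag of any decomposition, so no decomposition can have width below 3. Therefore the treewidth is 3.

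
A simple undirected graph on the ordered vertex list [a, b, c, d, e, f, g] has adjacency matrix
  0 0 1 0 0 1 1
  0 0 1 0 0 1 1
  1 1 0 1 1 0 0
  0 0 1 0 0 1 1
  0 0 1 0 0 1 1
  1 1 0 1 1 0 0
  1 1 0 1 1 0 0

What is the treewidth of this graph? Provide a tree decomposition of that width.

Each bag holds 4 vertices, so the decomposition has width 3, which upper-bounds the treewidth. For the lower bound: the 4 vertex sets {d,g}, {b,c}, {f}, {e} are disjoint, each induces a connected subgraph, and every pair is joined by at least one edge of G. Contracting each set to a single vertex therefore yields K_{4} as a minor, and since treewidth is minor-monotone, tw(G) ≥ tw(K_{4}) = 3. Hence tw(G) = 3 exactly.

Treewidth 3.
One optimal decomposition is:
Bags: B1 = {c, d, f, g}  B2 = {b, c, f, g}  B3 = {c, e, f, g}  B4 = {a, c, f, g}
Tree: B1–B2, B2–B3, B3–B4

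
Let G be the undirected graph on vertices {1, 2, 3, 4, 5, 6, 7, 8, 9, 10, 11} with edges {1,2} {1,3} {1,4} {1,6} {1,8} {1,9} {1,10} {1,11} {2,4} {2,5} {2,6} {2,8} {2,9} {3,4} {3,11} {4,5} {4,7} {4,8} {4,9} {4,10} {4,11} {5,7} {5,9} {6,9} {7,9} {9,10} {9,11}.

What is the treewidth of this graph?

3

A width-3 tree decomposition is:
Bags: B1 = {1, 4, 9, 10}  B2 = {1, 2, 4, 9}  B3 = {1, 4, 9, 11}  B4 = {2, 4, 5, 9}  B5 = {1, 2, 4, 8}  B6 = {1, 2, 6, 9}  B7 = {4, 5, 7, 9}  B8 = {1, 3, 4, 11}
Tree: B1–B2, B1–B3, B2–B4, B2–B5, B2–B6, B4–B7, B3–B8
The largest bag has 4 vertices, giving width 3; this decomposition certifies tw(G) ≤ 3. On the other hand G contains the 4-clique {1, 2, 4, 8}. A clique must lie in a single bag of any decomposition, so no decomposition can have width below 3. Hence tw(G) = 3 exactly.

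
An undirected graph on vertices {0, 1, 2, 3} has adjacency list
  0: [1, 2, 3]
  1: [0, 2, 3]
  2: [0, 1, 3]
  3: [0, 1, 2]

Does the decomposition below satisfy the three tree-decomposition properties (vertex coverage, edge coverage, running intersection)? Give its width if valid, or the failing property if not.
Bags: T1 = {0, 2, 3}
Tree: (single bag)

A tree decomposition must satisfy three properties: every vertex lies in some bag; for every edge, both endpoints lie together in some bag; and for every vertex, the bags containing it form a connected subtree. Here vertex 1 appears in no bag, so the decomposition is invalid.

No — vertex 1 appears in no bag.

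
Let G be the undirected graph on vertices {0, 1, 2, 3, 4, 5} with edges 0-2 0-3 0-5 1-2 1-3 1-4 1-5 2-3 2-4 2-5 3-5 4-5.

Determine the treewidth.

3

A width-3 tree decomposition is:
Bags: B1 = {1, 2, 3, 5}  B2 = {0, 2, 3, 5}  B3 = {1, 2, 4, 5}
Tree: B1–B2, B1–B3
The largest bag has 4 vertices, giving width 3; this decomposition certifies tw(G) ≤ 3. On the other hand G contains the 4-clique {0, 2, 3, 5}. A clique must lie in a single bag of any decomposition, so no decomposition can have width below 3. Hence tw(G) = 3 exactly.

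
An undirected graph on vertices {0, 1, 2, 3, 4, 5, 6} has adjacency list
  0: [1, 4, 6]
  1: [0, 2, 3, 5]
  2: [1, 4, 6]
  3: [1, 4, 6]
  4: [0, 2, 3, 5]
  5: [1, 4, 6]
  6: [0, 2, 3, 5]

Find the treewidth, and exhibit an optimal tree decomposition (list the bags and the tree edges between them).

Treewidth 3.
Bags: B1 = {1, 2, 4, 6}  B2 = {0, 1, 4, 6}  B3 = {1, 3, 4, 6}  B4 = {1, 4, 5, 6}
Tree: B1–B2, B2–B3, B3–B4

Every bag has size at most 4, so the width is 4 − 1 = 3 and tw(G) ≤ 3. For the lower bound: the 4 vertex sets {1,2}, {0,6}, {4}, {3} are disjoint, each induces a connected subgraph, and every pair is joined by at least one edge of G. Contracting each set to a single vertex therefore yields K_{4} as a minor, and since treewidth is minor-monotone, tw(G) ≥ tw(K_{4}) = 3. Therefore the treewidth is 3.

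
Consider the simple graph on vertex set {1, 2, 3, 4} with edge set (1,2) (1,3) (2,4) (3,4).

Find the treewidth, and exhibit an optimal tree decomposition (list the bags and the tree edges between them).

Treewidth 2.
One optimal decomposition is:
Bags: B1 = {1, 2, 3}  B2 = {2, 3, 4}
Tree: B1–B2

Every bag has size at most 3, so the width is 3 − 1 = 2 and tw(G) ≤ 2. Since 3–1–2–4–3 is a cycle in G, G is not acyclic. Forests are exactly the graphs of treewidth ≤ 1, so tw(G) ≥ 2. Combining the bounds, tw(G) = 2.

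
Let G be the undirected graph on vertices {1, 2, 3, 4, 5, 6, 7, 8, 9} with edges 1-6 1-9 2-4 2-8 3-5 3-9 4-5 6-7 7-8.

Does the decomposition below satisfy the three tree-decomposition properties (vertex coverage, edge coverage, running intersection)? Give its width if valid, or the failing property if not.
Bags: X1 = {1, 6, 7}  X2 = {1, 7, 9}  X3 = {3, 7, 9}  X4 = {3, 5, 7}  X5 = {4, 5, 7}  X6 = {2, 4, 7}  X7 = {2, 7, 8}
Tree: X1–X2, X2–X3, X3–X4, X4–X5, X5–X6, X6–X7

Yes; width 2.

Vertex coverage: the bags together contain {1, 2, 3, 4, 5, 6, 7, 8, 9}, the full vertex set. Edge coverage: each edge of G has both endpoints in at least one bag. Running intersection: for every vertex, the bags containing it form a connected subtree. All three properties hold, so this is a valid tree decomposition of width max|bag| − 1 = 2, and hence tw(G) ≤ 2.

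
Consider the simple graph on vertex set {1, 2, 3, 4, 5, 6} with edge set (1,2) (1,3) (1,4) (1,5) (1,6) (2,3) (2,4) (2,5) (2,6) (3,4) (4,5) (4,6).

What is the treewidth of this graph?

A width-3 tree decomposition is:
Bags: B1 = {1, 2, 3, 4}  B2 = {1, 2, 4, 5}  B3 = {1, 2, 4, 6}
Tree: B1–B2, B1–B3
The largest bag has 4 vertices, giving width 3; this decomposition certifies tw(G) ≤ 3. Conversely, {1, 2, 3, 4} is a clique of size 4, and the vertices of any clique must share a bag in every tree decomposition; so some bag has ≥ 4 vertices and tw(G) ≥ 3. Hence tw(G) = 3 exactly.

3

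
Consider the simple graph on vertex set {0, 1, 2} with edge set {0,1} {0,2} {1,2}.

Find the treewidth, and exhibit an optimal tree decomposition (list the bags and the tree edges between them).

Treewidth 2.
One such decomposition:
Bags: B1 = {0, 1, 2}
Tree: (single bag)

A single bag containing all 3 vertices is trivially a valid decomposition of width 2. Conversely, {0, 1, 2} is a clique of size 3, and the vertices of any clique must share a bag in every tree decomposition; so some bag has ≥ 3 vertices and tw(G) ≥ 2. The upper and lower bounds meet at 2, so that is the treewidth.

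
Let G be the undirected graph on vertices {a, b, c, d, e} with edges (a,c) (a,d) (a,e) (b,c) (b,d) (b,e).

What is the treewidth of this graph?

A width-2 tree decomposition is:
Bags: B1 = {a, b, c}  B2 = {a, b, e}  B3 = {a, b, d}
Tree: B1–B2, B2–B3
Each bag holds 3 vertices, so the decomposition has width 2, which upper-bounds the treewidth. Since a–c–b–e–a is a cycle in G, G is not acyclic. Forests are exactly the graphs of treewidth ≤ 1, so tw(G) ≥ 2. The upper and lower bounds meet at 2, so that is the treewidth.

2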